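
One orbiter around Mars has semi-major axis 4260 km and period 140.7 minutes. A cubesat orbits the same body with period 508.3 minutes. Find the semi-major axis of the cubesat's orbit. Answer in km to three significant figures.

Kepler's third law: a³ ∝ T², so a₂ = a₁ (T₂/T₁)^(2/3).
T₂/T₁ = 3.613, (T₂/T₁)^(2/3) = 2.354.
a₂ = 4260 × 2.354 = 10030 km.

a₂ ≈ 10000 km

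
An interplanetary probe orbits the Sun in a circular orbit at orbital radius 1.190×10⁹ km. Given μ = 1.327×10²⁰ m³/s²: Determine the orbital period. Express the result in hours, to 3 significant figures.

T ≈ 197000 hours

r = 1.190×10⁹ km = 1.190×10¹² m.
Kepler's third law: T = 2π√(r³/μ) = 2π√((1.190×10¹²)³ / 1.327×10²⁰).
r³/μ = 1.270×10¹⁶ s², so T = 2π × 1.127×10⁸ = 7.081×10⁸ s.
Converting: 7.081×10⁸ s ÷ 3600 = 1.967×10⁵ hours.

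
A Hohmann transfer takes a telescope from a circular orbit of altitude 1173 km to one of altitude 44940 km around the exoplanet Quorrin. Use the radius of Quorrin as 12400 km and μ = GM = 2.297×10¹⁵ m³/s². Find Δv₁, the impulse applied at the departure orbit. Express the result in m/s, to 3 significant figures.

r₁ = 12400 + 1173 = 13573 km = 1.3573×10⁷ m.
r₂ = 12400 + 44940 = 57340 km = 5.7340×10⁷ m.
Transfer ellipse a_t = (r₁ + r₂)/2 = 3.546×10⁷ m.
At r₁: circular v_c1 = √(μ/r₁) = 13010 m/s; transfer-periapsis v_p = √[μ(2/r₁ − 1/a_t)] = 16540 m/s.
Δv₁ = v_p − v_c1 = 3534 m/s.

Δv ≈ 3530 m/s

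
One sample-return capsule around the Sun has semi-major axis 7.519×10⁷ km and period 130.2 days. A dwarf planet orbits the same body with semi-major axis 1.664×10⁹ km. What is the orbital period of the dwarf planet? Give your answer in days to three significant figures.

T₂ ≈ 13600 days

Kepler's third law: T² ∝ a³, so T₂ = T₁ (a₂/a₁)^(3/2).
a₂/a₁ = 22.13, (a₂/a₁)^(3/2) = 104.1.
T₂ = 130.2 × 104.1 = 13560 days.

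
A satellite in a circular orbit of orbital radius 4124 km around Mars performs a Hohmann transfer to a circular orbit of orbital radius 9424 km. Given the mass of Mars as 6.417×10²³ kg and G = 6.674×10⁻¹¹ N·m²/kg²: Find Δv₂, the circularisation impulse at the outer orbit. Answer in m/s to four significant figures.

Δv ≈ 468.4 m/s

μ = GM = 6.674×10⁻¹¹ × 6.417×10²³ = 4.283×10¹³ m³/s².
r₁ = 4124 km = 4.124×10⁶ m.
r₂ = 9424 km = 9.424×10⁶ m.
Transfer ellipse a_t = (r₁ + r₂)/2 = 6.774×10⁶ m.
At r₁: circular v_c1 = √(μ/r₁) = 3223 m/s; transfer-periapsis v_p = √[μ(2/r₁ − 1/a_t)] = 3801 m/s.
At r₂: circular v_c2 = √(μ/r₂) = 2132 m/s; transfer-apoapsis v_a = √[μ(2/r₂ − 1/a_t)] = 1663 m/s.
Δv₂ = v_c2 − v_a = 468.4 m/s.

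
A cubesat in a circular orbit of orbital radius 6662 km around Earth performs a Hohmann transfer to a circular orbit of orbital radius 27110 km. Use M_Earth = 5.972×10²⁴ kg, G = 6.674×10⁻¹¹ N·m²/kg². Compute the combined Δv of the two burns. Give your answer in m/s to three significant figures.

μ = GM = 6.674×10⁻¹¹ × 5.972×10²⁴ = 3.986×10¹⁴ m³/s².
r₁ = 6662 km = 6.662×10⁶ m.
r₂ = 27110 km = 2.711×10⁷ m.
Transfer ellipse a_t = (r₁ + r₂)/2 = 1.689×10⁷ m.
At r₁: circular v_c1 = √(μ/r₁) = 7735 m/s; transfer-perigee v_p = √[μ(2/r₁ − 1/a_t)] = 9801 m/s.
Δv₁ = v_p − v_c1 = 2066 m/s.
At r₂: circular v_c2 = √(μ/r₂) = 3834 m/s; transfer-apogee v_a = √[μ(2/r₂ − 1/a_t)] = 2408 m/s.
Δv₂ = v_c2 − v_a = 1426 m/s.
Total Δv = Δv₁ + Δv₂ = 3492 m/s.

Δv_total ≈ 3490 m/s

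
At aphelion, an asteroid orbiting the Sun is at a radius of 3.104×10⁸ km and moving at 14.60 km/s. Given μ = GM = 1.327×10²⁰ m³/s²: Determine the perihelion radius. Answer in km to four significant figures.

perihelion radius ≈ 1.031×10⁸ km

r_a = 3.104×10¹¹ m.
Specific energy ε = v²/2 − μ/r = -3.209×10⁸ J/kg, so a = −μ/(2ε) = 2.067×10¹¹ m.
The apsides satisfy r_p + r_a = 2a, so the perihelion radius is 2a − r_a = 1.031×10¹¹ m = 1.0308×10⁸ km.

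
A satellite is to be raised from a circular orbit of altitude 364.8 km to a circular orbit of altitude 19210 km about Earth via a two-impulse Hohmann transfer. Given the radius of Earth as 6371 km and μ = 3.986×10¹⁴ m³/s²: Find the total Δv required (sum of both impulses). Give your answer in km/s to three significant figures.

Δv_total ≈ 3.39 km/s

r₁ = 6371 + 364.8 = 6735.8 km = 6.7358×10⁶ m.
r₂ = 6371 + 19210 = 25581 km = 2.5581×10⁷ m.
Transfer ellipse a_t = (r₁ + r₂)/2 = 1.616×10⁷ m.
At r₁: circular v_c1 = √(μ/r₁) = 7693 m/s; transfer-perigee v_p = √[μ(2/r₁ − 1/a_t)] = 9679 m/s.
Δv₁ = v_p − v_c1 = 1986 m/s.
At r₂: circular v_c2 = √(μ/r₂) = 3947 m/s; transfer-apogee v_a = √[μ(2/r₂ − 1/a_t)] = 2549 m/s.
Δv₂ = v_c2 − v_a = 1399 m/s.
Total Δv = Δv₁ + Δv₂ = 3385 m/s = 3.385 km/s.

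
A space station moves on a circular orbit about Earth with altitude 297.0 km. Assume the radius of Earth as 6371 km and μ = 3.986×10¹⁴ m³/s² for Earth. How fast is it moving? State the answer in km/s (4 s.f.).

v ≈ 7.732 km/s

r = 6371 + 297.0 = 6668.0 km = 6.6680×10⁶ m.
For a circular orbit v = √(μ/r) = √(3.986×10¹⁴ / 6.668×10⁶) = √(5.978×10⁷) = 7732 m/s.
That is 7.732 km/s.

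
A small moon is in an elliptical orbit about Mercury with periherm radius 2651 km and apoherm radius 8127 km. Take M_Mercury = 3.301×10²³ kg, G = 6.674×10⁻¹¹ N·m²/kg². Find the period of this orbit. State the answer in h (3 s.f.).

μ = GM = 6.674×10⁻¹¹ × 3.301×10²³ = 2.203×10¹³ m³/s².
Semi-major axis a = (r_p + r_a)/2 = (2651.0 + 8127.0)/2 = 5389.0 km = 5.389×10⁶ m.
By Kepler's third law T = 2π√(a³/μ) = 2π × 2.665×10³ = 1.675×10⁴ s.
= 4.652 h.

T ≈ 4.65 h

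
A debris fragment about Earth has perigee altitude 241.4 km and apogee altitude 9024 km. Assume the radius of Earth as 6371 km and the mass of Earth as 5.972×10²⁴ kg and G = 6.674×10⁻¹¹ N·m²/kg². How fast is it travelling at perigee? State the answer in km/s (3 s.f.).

v ≈ 9.18 km/s

μ = GM = 6.674×10⁻¹¹ × 5.972×10²⁴ = 3.986×10¹⁴ m³/s².
r_p = 6371 + 241.4 = 6612.4 km = 6.6124×10⁶ m.
r_a = 6371 + 9024 = 15395 km = 1.5395×10⁷ m.
Semi-major axis a = (r_p + r_a)/2 = 11004 km = 1.100×10⁷ m.
Vis-viva: v² = μ(2/r − 1/a) = 3.986×10¹⁴ × (3.025×10⁻⁷ − 9.088×10⁻⁸) = 8.433×10⁷ m²/s².
v = 9183 m/s = 9.183 km/s.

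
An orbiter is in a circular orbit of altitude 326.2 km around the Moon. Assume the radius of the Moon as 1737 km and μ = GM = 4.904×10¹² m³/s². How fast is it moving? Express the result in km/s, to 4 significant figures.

r = 1737 + 326.2 = 2063.2 km = 2.0632×10⁶ m.
For a circular orbit v = √(μ/r) = √(4.904×10¹² / 2.063×10⁶) = √(2.377×10⁶) = 1542 m/s.
That is 1.542 km/s.

v ≈ 1.542 km/s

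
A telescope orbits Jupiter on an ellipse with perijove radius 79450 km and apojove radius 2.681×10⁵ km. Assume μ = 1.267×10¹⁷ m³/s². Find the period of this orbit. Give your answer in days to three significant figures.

Semi-major axis a = (r_p + r_a)/2 = (79450 + 2.6810×10⁵)/2 = 1.7378×10⁵ km = 1.738×10⁸ m.
By Kepler's third law T = 2π√(a³/μ) = 2π × 6.436×10³ = 4.044×10⁴ s.
= 0.468 days.

T ≈ 0.468 days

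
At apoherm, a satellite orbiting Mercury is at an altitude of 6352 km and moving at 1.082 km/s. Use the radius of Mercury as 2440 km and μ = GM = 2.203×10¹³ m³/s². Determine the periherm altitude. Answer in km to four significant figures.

periherm altitude ≈ 240.0 km

r_a = 2440 + 6352 = 8792.0 km = 8.792×10⁶ m.
Specific energy ε = v²/2 − μ/r = -1.920×10⁶ J/kg, so a = −μ/(2ε) = 5.736×10⁶ m.
The apsides satisfy r_p + r_a = 2a, so the periherm radius is 2a − r_a = 2.680×10⁶ m = 2680.0 km.
Periherm altitude = 2680.0 − 2440 = 240.02 km.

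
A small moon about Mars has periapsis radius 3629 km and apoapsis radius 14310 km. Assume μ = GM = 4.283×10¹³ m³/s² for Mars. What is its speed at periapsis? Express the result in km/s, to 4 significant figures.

v ≈ 4.339 km/s

Semi-major axis a = (r_p + r_a)/2 = 8969.5 km = 8.970×10⁶ m.
Vis-viva: v² = μ(2/r − 1/a) = 4.283×10¹³ × (5.511×10⁻⁷ − 1.115×10⁻⁷) = 1.883×10⁷ m²/s².
v = 4339 m/s = 4.339 km/s.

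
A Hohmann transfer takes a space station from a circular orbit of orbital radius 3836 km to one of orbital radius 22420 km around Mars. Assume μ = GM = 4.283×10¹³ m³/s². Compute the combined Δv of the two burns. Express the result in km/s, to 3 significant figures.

r₁ = 3836 km = 3.836×10⁶ m.
r₂ = 22420 km = 2.242×10⁷ m.
Transfer ellipse a_t = (r₁ + r₂)/2 = 1.313×10⁷ m.
At r₁: circular v_c1 = √(μ/r₁) = 3341 m/s; transfer-periapsis v_p = √[μ(2/r₁ − 1/a_t)] = 4367 m/s.
Δv₁ = v_p − v_c1 = 1025 m/s.
At r₂: circular v_c2 = √(μ/r₂) = 1382 m/s; transfer-apoapsis v_a = √[μ(2/r₂ − 1/a_t)] = 747.1 m/s.
Δv₂ = v_c2 − v_a = 635.0 m/s.
Total Δv = Δv₁ + Δv₂ = 1660 m/s = 1.660 km/s.

Δv_total ≈ 1.66 km/s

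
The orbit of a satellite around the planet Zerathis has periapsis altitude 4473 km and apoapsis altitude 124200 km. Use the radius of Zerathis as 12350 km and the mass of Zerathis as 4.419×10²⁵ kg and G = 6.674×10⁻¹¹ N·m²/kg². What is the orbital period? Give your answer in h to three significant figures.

T ≈ 21.6 h

μ = GM = 6.674×10⁻¹¹ × 4.419×10²⁵ = 2.949×10¹⁵ m³/s².
r_p = 12350 + 4473 = 16823 km = 1.6823×10⁷ m.
r_a = 12350 + 124200 = 136550 km = 1.3655×10⁸ m.
Semi-major axis a = (r_p + r_a)/2 = (16823 + 1.3655×10⁵)/2 = 76686 km = 7.669×10⁷ m.
By Kepler's third law T = 2π√(a³/μ) = 2π × 1.237×10⁴ = 7.770×10⁴ s.
= 21.58 h.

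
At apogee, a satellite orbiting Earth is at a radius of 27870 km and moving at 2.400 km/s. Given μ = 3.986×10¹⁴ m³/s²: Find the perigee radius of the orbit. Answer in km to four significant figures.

r_a = 2.787×10⁷ m.
Specific energy ε = v²/2 − μ/r = -1.142×10⁷ J/kg, so a = −μ/(2ε) = 1.745×10⁷ m.
The apsides satisfy r_p + r_a = 2a, so the perigee radius is 2a − r_a = 7.027×10⁶ m = 7027.2 km.

perigee radius ≈ 7027 km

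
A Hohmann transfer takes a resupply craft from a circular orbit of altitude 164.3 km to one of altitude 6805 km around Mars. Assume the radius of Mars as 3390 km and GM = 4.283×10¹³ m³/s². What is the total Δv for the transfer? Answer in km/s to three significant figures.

r₁ = 3390 + 164.3 = 3554.3 km = 3.5543×10⁶ m.
r₂ = 3390 + 6805 = 10195 km = 1.0195×10⁷ m.
Transfer ellipse a_t = (r₁ + r₂)/2 = 6.875×10⁶ m.
At r₁: circular v_c1 = √(μ/r₁) = 3471 m/s; transfer-periapsis v_p = √[μ(2/r₁ − 1/a_t)] = 4227 m/s.
Δv₁ = v_p − v_c1 = 756.0 m/s.
At r₂: circular v_c2 = √(μ/r₂) = 2050 m/s; transfer-apoapsis v_a = √[μ(2/r₂ − 1/a_t)] = 1474 m/s.
Δv₂ = v_c2 − v_a = 575.9 m/s.
Total Δv = Δv₁ + Δv₂ = 1332 m/s = 1.332 km/s.

Δv_total ≈ 1.33 km/s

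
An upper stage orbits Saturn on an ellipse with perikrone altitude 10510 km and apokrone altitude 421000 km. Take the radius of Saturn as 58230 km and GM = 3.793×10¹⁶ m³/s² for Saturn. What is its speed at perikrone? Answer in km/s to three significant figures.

r_p = 58230 + 10510 = 68740 km = 6.8740×10⁷ m.
r_a = 58230 + 421000 = 479230 km = 4.7923×10⁸ m.
Semi-major axis a = (r_p + r_a)/2 = 2.7398×10⁵ km = 2.740×10⁸ m.
Vis-viva: v² = μ(2/r − 1/a) = 3.793×10¹⁶ × (2.910×10⁻⁸ − 3.650×10⁻⁹) = 9.651×10⁸ m²/s².
v = 31070 m/s = 31.07 km/s.

v ≈ 31.1 km/s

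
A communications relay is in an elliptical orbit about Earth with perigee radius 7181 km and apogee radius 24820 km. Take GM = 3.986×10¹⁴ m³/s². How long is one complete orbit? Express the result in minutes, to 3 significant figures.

T ≈ 336 minutes

Semi-major axis a = (r_p + r_a)/2 = (7181.0 + 24820)/2 = 16000 km = 1.600×10⁷ m.
By Kepler's third law T = 2π√(a³/μ) = 2π × 3.206×10³ = 2.014×10⁴ s.
= 335.7 minutes.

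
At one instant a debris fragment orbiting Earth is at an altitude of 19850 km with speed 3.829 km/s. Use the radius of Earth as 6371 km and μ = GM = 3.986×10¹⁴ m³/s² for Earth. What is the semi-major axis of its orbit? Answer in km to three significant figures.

a ≈ 25300 km

r = 6371 + 19850 = 26221 km = 2.622×10⁷ m.
Vis-viva rearranged: 1/a = 2/r − v²/μ = 7.627×10⁻⁸ − 3.678×10⁻⁸ = 3.949×10⁻⁸ m⁻¹.
a = 2.532×10⁷ m = 25321 km.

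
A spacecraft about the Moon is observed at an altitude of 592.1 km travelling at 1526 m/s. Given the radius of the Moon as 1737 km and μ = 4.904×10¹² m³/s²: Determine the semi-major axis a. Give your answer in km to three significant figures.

r = 1737 + 592.1 = 2329.1 km = 2.329×10⁶ m.
Vis-viva rearranged: 1/a = 2/r − v²/μ = 8.587×10⁻⁷ − 4.749×10⁻⁷ = 3.838×10⁻⁷ m⁻¹.
a = 2.605×10⁶ m = 2605.2 km.

a ≈ 2610 km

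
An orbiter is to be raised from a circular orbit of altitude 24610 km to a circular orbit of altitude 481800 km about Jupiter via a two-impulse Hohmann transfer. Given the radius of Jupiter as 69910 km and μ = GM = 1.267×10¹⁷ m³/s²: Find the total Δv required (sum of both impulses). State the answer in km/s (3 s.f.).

Δv_total ≈ 18.2 km/s

r₁ = 69910 + 24610 = 94520 km = 9.4520×10⁷ m.
r₂ = 69910 + 481800 = 551710 km = 5.5171×10⁸ m.
Transfer ellipse a_t = (r₁ + r₂)/2 = 3.231×10⁸ m.
At r₁: circular v_c1 = √(μ/r₁) = 36610 m/s; transfer-perijove v_p = √[μ(2/r₁ − 1/a_t)] = 47840 m/s.
Δv₁ = v_p − v_c1 = 11230 m/s.
At r₂: circular v_c2 = √(μ/r₂) = 15150 m/s; transfer-apojove v_a = √[μ(2/r₂ − 1/a_t)] = 8196 m/s.
Δv₂ = v_c2 − v_a = 6958 m/s.
Total Δv = Δv₁ + Δv₂ = 18190 m/s = 18.19 km/s.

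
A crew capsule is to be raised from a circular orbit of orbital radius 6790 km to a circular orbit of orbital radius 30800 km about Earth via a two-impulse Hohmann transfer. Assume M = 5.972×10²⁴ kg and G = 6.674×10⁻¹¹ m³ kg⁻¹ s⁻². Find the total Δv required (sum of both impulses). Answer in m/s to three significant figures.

μ = GM = 6.674×10⁻¹¹ × 5.972×10²⁴ = 3.986×10¹⁴ m³/s².
r₁ = 6790 km = 6.790×10⁶ m.
r₂ = 30800 km = 3.080×10⁷ m.
Transfer ellipse a_t = (r₁ + r₂)/2 = 1.880×10⁷ m.
At r₁: circular v_c1 = √(μ/r₁) = 7662 m/s; transfer-perigee v_p = √[μ(2/r₁ − 1/a_t)] = 9808 m/s.
Δv₁ = v_p − v_c1 = 2146 m/s.
At r₂: circular v_c2 = √(μ/r₂) = 3597 m/s; transfer-apogee v_a = √[μ(2/r₂ − 1/a_t)] = 2162 m/s.
Δv₂ = v_c2 − v_a = 1435 m/s.
Total Δv = Δv₁ + Δv₂ = 3581 m/s.

Δv_total ≈ 3580 m/s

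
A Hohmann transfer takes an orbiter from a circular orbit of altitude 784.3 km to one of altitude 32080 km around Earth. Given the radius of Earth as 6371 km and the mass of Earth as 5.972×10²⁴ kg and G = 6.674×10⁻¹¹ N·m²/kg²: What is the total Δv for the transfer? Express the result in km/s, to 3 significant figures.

Δv_total ≈ 3.64 km/s

μ = GM = 6.674×10⁻¹¹ × 5.972×10²⁴ = 3.986×10¹⁴ m³/s².
r₁ = 6371 + 784.3 = 7155.3 km = 7.1553×10⁶ m.
r₂ = 6371 + 32080 = 38451 km = 3.8451×10⁷ m.
Transfer ellipse a_t = (r₁ + r₂)/2 = 2.280×10⁷ m.
At r₁: circular v_c1 = √(μ/r₁) = 7463 m/s; transfer-perigee v_p = √[μ(2/r₁ − 1/a_t)] = 9692 m/s.
Δv₁ = v_p − v_c1 = 2228 m/s.
At r₂: circular v_c2 = √(μ/r₂) = 3220 m/s; transfer-apogee v_a = √[μ(2/r₂ − 1/a_t)] = 1803 m/s.
Δv₂ = v_c2 − v_a = 1416 m/s.
Total Δv = Δv₁ + Δv₂ = 3644 m/s = 3.644 km/s.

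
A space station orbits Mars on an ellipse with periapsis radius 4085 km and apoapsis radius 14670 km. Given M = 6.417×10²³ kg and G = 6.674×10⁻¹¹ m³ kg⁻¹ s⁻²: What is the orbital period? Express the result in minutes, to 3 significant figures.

μ = GM = 6.674×10⁻¹¹ × 6.417×10²³ = 4.283×10¹³ m³/s².
Semi-major axis a = (r_p + r_a)/2 = (4085.0 + 14670)/2 = 9377.5 km = 9.378×10⁶ m.
By Kepler's third law T = 2π√(a³/μ) = 2π × 4.388×10³ = 2.757×10⁴ s.
= 459.5 minutes.

T ≈ 460 minutes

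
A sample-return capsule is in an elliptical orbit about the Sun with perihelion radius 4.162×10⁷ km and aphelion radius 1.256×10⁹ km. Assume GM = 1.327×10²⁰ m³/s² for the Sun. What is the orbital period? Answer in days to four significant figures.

T ≈ 3299 days

Semi-major axis a = (r_p + r_a)/2 = (4.1620×10⁷ + 1.2560×10⁹)/2 = 6.4881×10⁸ km = 6.488×10¹¹ m.
By Kepler's third law T = 2π√(a³/μ) = 2π × 4.537×10⁷ = 2.850×10⁸ s.
= 3299 days.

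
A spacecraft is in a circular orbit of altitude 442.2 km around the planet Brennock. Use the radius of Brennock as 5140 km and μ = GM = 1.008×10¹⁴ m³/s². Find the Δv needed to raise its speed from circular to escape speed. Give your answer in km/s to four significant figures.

r = 5140 + 442.2 = 5582.2 km = 5.5822×10⁶ m.
Circular speed v_c = √(μ/r) = 4249 m/s.
Escape speed v_esc = √(2μ/r) = √2 × v_c = 6010 m/s.
Δv = v_esc − v_c = 1760 m/s = 1.760 km/s.

Δv ≈ 1.760 km/s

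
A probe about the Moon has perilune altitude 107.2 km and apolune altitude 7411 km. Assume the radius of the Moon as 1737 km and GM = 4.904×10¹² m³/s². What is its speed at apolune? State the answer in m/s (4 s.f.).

v ≈ 424.1 m/s

r_p = 1737 + 107.2 = 1844.2 km = 1.8442×10⁶ m.
r_a = 1737 + 7411 = 9148.0 km = 9.1480×10⁶ m.
Semi-major axis a = (r_p + r_a)/2 = 5496.1 km = 5.496×10⁶ m.
Vis-viva: v² = μ(2/r − 1/a) = 4.904×10¹² × (2.186×10⁻⁷ − 1.819×10⁻⁷) = 1.799×10⁵ m²/s².
v = 424.1 m/s.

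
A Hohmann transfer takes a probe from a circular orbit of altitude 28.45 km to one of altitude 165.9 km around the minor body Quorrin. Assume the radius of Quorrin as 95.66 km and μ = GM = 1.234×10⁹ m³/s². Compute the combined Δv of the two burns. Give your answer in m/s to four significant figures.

r₁ = 95.66 + 28.45 = 124.11 km = 1.2411×10⁵ m.
r₂ = 95.66 + 165.9 = 261.56 km = 2.6156×10⁵ m.
Transfer ellipse a_t = (r₁ + r₂)/2 = 1.928×10⁵ m.
At r₁: circular v_c1 = √(μ/r₁) = 99.71 m/s; transfer-periapsis v_p = √[μ(2/r₁ − 1/a_t)] = 116.1 m/s.
Δv₁ = v_p − v_c1 = 16.42 m/s.
At r₂: circular v_c2 = √(μ/r₂) = 68.69 m/s; transfer-apoapsis v_a = √[μ(2/r₂ − 1/a_t)] = 55.10 m/s.
Δv₂ = v_c2 − v_a = 13.58 m/s.
Total Δv = Δv₁ + Δv₂ = 30.00 m/s.

Δv_total ≈ 30.00 m/s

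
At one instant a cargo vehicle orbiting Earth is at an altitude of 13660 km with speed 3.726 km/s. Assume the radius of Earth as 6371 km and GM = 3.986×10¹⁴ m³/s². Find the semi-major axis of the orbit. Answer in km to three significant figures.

r = 6371 + 13660 = 20031 km = 2.003×10⁷ m.
Vis-viva rearranged: 1/a = 2/r − v²/μ = 9.985×10⁻⁸ − 3.483×10⁻⁸ = 6.502×10⁻⁸ m⁻¹.
a = 1.538×10⁷ m = 15381 km.

a ≈ 15400 km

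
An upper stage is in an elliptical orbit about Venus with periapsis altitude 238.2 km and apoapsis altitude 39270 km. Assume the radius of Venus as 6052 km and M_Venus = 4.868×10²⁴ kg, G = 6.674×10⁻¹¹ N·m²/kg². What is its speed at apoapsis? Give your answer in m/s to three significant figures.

μ = GM = 6.674×10⁻¹¹ × 4.868×10²⁴ = 3.249×10¹⁴ m³/s².
r_p = 6052 + 238.2 = 6290.2 km = 6.2902×10⁶ m.
r_a = 6052 + 39270 = 45322 km = 4.5322×10⁷ m.
Semi-major axis a = (r_p + r_a)/2 = 25806 km = 2.581×10⁷ m.
Vis-viva: v² = μ(2/r − 1/a) = 3.249×10¹⁴ × (4.413×10⁻⁸ − 3.875×10⁻⁸) = 1.747×10⁶ m²/s².
v = 1322 m/s.

v ≈ 1320 m/s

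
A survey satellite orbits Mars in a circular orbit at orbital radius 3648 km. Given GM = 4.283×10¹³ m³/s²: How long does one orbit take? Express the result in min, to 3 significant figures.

r = 3648 km = 3.648×10⁶ m.
Kepler's third law: T = 2π√(r³/μ) = 2π√((3.648×10⁶)³ / 4.283×10¹³).
r³/μ = 1.133×10⁶ s², so T = 2π × 1.065×10³ = 6.689×10³ s.
Converting: 6.689×10³ s ÷ 60.00 = 111.5 min.

T ≈ 111 min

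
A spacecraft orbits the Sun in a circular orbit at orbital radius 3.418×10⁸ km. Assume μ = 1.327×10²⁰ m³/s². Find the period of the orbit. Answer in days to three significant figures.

r = 3.418×10⁸ km = 3.418×10¹¹ m.
Kepler's third law: T = 2π√(r³/μ) = 2π√((3.418×10¹¹)³ / 1.327×10²⁰).
r³/μ = 3.009×10¹⁴ s², so T = 2π × 1.735×10⁷ = 1.090×10⁸ s.
Converting: 1.090×10⁸ s ÷ 86400 = 1262 days.

T ≈ 1260 days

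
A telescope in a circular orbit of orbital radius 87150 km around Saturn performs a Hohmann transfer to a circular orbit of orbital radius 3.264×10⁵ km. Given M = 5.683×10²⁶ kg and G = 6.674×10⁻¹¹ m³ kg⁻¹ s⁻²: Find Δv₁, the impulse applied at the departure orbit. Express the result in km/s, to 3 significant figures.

μ = GM = 6.674×10⁻¹¹ × 5.683×10²⁶ = 3.793×10¹⁶ m³/s².
r₁ = 87150 km = 8.715×10⁷ m.
r₂ = 3.264×10⁵ km = 3.264×10⁸ m.
Transfer ellipse a_t = (r₁ + r₂)/2 = 2.068×10⁸ m.
At r₁: circular v_c1 = √(μ/r₁) = 20860 m/s; transfer-perikrone v_p = √[μ(2/r₁ − 1/a_t)] = 26210 m/s.
Δv₁ = v_p − v_c1 = 5349 m/s.
= 5.349 km/s.

Δv ≈ 5.35 km/s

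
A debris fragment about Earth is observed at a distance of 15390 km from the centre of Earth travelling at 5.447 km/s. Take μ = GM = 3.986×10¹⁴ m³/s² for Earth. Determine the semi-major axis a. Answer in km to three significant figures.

a ≈ 18000 km

r = 1.539×10⁷ m.
Specific orbital energy ε = v²/2 − μ/r = (5447)²/2 − 3.986×10¹⁴/1.539×10⁷ = -1.107×10⁷ J/kg.
Since ε = −μ/(2a), a = −μ/(2ε) = 1.801×10⁷ m = 18012 km.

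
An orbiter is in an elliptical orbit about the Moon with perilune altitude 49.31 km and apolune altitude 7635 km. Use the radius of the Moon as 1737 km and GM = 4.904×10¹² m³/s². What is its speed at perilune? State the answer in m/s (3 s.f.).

r_p = 1737 + 49.31 = 1786.3 km = 1.7863×10⁶ m.
r_a = 1737 + 7635 = 9372.0 km = 9.3720×10⁶ m.
Semi-major axis a = (r_p + r_a)/2 = 5579.2 km = 5.579×10⁶ m.
Vis-viva: v² = μ(2/r − 1/a) = 4.904×10¹² × (1.120×10⁻⁶ − 1.792×10⁻⁷) = 4.612×10⁶ m²/s².
v = 2147 m/s.

v ≈ 2150 m/s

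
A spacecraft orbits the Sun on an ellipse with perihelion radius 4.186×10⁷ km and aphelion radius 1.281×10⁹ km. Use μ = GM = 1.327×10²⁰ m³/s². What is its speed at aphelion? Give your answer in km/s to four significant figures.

v ≈ 2.560 km/s

Semi-major axis a = (r_p + r_a)/2 = 6.6143×10⁸ km = 6.614×10¹¹ m.
Vis-viva: v² = μ(2/r − 1/a) = 1.327×10²⁰ × (1.561×10⁻¹² − 1.512×10⁻¹²) = 6.556×10⁶ m²/s².
v = 2560 m/s = 2.560 km/s.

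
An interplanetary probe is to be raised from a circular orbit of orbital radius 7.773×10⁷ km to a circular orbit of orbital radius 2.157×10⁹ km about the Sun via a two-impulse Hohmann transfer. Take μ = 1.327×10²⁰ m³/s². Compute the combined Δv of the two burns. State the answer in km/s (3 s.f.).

Δv_total ≈ 21.9 km/s

r₁ = 7.773×10⁷ km = 7.773×10¹⁰ m.
r₂ = 2.157×10⁹ km = 2.157×10¹² m.
Transfer ellipse a_t = (r₁ + r₂)/2 = 1.117×10¹² m.
At r₁: circular v_c1 = √(μ/r₁) = 41320 m/s; transfer-perihelion v_p = √[μ(2/r₁ − 1/a_t)] = 57410 m/s.
Δv₁ = v_p − v_c1 = 16090 m/s.
At r₂: circular v_c2 = √(μ/r₂) = 7844 m/s; transfer-aphelion v_a = √[μ(2/r₂ − 1/a_t)] = 2069 m/s.
Δv₂ = v_c2 − v_a = 5775 m/s.
Total Δv = Δv₁ + Δv₂ = 21860 m/s = 21.86 km/s.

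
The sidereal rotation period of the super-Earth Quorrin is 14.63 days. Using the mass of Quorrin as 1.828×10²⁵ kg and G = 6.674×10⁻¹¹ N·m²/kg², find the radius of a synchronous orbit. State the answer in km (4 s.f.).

μ = GM = 6.674×10⁻¹¹ × 1.828×10²⁵ = 1.220×10¹⁵ m³/s².
T = 14.63 days = 1.264×10⁶ s.
A synchronous orbit has period T, so by Kepler's third law a = (μT²/4π²)^(1/3).
μT²/4π² = 1.220×10¹⁵ × (1.264×10⁶)² / 39.48 = 4.938×10²⁵ m³.
a = 3.669×10⁸ m = 3.6686×10⁵ km.

r_sync ≈ 3.669×10⁵ km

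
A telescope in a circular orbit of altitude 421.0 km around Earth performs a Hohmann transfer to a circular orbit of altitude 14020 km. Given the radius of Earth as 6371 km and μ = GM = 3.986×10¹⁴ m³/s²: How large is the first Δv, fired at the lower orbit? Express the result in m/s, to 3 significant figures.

Δv ≈ 1720 m/s

r₁ = 6371 + 421.0 = 6792.0 km = 6.7920×10⁶ m.
r₂ = 6371 + 14020 = 20391 km = 2.0391×10⁷ m.
Transfer ellipse a_t = (r₁ + r₂)/2 = 1.359×10⁷ m.
At r₁: circular v_c1 = √(μ/r₁) = 7661 m/s; transfer-perigee v_p = √[μ(2/r₁ − 1/a_t)] = 9383 m/s.
Δv₁ = v_p − v_c1 = 1723 m/s.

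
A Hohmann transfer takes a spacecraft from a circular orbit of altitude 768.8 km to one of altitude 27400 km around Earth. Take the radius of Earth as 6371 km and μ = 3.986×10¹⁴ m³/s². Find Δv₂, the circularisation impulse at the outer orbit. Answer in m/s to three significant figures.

r₁ = 6371 + 768.8 = 7139.8 km = 7.1398×10⁶ m.
r₂ = 6371 + 27400 = 33771 km = 3.3771×10⁷ m.
Transfer ellipse a_t = (r₁ + r₂)/2 = 2.046×10⁷ m.
At r₁: circular v_c1 = √(μ/r₁) = 7472 m/s; transfer-perigee v_p = √[μ(2/r₁ − 1/a_t)] = 9600 m/s.
At r₂: circular v_c2 = √(μ/r₂) = 3436 m/s; transfer-apogee v_a = √[μ(2/r₂ − 1/a_t)] = 2030 m/s.
Δv₂ = v_c2 − v_a = 1406 m/s.

Δv ≈ 1410 m/s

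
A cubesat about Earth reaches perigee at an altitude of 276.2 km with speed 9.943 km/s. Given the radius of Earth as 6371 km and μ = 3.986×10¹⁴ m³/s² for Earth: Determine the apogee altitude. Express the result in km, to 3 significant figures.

apogee altitude ≈ 24800 km

r_p = 6371 + 276.2 = 6647.2 km = 6.647×10⁶ m.
Specific energy ε = v²/2 − μ/r = -1.053×10⁷ J/kg, so a = −μ/(2ε) = 1.892×10⁷ m.
The apsides satisfy r_p + r_a = 2a, so the apogee radius is 2a − r_p = 3.119×10⁷ m = 31194 km.
Apogee altitude = 31194 − 6371 = 24823 km.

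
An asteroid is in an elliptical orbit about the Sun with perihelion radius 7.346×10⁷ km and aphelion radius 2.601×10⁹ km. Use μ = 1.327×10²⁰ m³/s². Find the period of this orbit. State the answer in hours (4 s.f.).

T ≈ 234300 hours

Semi-major axis a = (r_p + r_a)/2 = (7.3460×10⁷ + 2.6010×10⁹)/2 = 1.3372×10⁹ km = 1.337×10¹² m.
By Kepler's third law T = 2π√(a³/μ) = 2π × 1.342×10⁸ = 8.434×10⁸ s.
= 2.343×10⁵ hours.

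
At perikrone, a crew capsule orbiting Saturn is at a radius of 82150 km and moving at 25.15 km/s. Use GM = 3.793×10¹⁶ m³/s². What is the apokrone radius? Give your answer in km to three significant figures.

apokrone radius ≈ 1.79×10⁵ km

r_p = 8.215×10⁷ m.
Specific energy ε = v²/2 − μ/r = -1.455×10⁸ J/kg, so a = −μ/(2ε) = 1.304×10⁸ m.
The apsides satisfy r_p + r_a = 2a, so the apokrone radius is 2a − r_p = 1.786×10⁸ m = 1.7862×10⁵ km.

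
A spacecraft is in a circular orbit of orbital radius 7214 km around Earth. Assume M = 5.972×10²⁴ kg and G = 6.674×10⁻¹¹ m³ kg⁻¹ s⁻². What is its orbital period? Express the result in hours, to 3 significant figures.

μ = GM = 6.674×10⁻¹¹ × 5.972×10²⁴ = 3.986×10¹⁴ m³/s².
r = 7214 km = 7.214×10⁶ m.
Kepler's third law: T = 2π√(r³/μ) = 2π√((7.214×10⁶)³ / 3.986×10¹⁴).
r³/μ = 9.419×10⁵ s², so T = 2π × 9.705×10² = 6.098×10³ s.
Converting: 6.098×10³ s ÷ 3600 = 1.694 hours.

T ≈ 1.69 hours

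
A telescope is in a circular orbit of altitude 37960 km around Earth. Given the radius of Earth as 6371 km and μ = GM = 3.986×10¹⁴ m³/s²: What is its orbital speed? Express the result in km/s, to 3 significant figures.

v ≈ 3.00 km/s

r = 6371 + 37960 = 44331 km = 4.4331×10⁷ m.
For a circular orbit v = √(μ/r) = √(3.986×10¹⁴ / 4.433×10⁷) = √(8.991×10⁶) = 2999 m/s.
That is 2.999 km/s.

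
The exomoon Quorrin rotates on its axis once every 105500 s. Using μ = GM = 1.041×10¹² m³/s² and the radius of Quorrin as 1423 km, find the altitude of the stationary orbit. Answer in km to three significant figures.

A synchronous orbit has period T, so by Kepler's third law a = (μT²/4π²)^(1/3).
μT²/4π² = 1.041×10¹² × (1.055×10⁵)² / 39.48 = 2.935×10²⁰ m³.
a = 6.646×10⁶ m = 6645.6 km.
Altitude h = a − R = 6645.6 − 1423 = 5222.6 km.

h_sync ≈ 5220 km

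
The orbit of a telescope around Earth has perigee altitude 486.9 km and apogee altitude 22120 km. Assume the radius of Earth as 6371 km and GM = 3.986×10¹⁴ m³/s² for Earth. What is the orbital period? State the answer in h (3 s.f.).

T ≈ 6.50 h

r_p = 6371 + 486.9 = 6857.9 km = 6.8579×10⁶ m.
r_a = 6371 + 22120 = 28491 km = 2.8491×10⁷ m.
Semi-major axis a = (r_p + r_a)/2 = (6857.9 + 28491)/2 = 17674 km = 1.767×10⁷ m.
By Kepler's third law T = 2π√(a³/μ) = 2π × 3.722×10³ = 2.338×10⁴ s.
= 6.496 h.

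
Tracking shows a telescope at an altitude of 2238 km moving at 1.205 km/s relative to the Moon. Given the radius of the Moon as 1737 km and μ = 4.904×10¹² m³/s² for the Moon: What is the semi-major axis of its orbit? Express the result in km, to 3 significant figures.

a ≈ 4830 km

r = 1737 + 2238 = 3975.0 km = 3.975×10⁶ m.
Vis-viva rearranged: 1/a = 2/r − v²/μ = 5.031×10⁻⁷ − 2.961×10⁻⁷ = 2.071×10⁻⁷ m⁻¹.
a = 4.830×10⁶ m = 4829.6 km.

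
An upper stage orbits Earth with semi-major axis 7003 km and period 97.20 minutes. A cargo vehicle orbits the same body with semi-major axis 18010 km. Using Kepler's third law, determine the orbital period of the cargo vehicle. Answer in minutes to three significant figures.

T₂ ≈ 401 minutes

Kepler's third law: T² ∝ a³, so T₂ = T₁ (a₂/a₁)^(3/2).
a₂/a₁ = 2.572, (a₂/a₁)^(3/2) = 4.124.
T₂ = 97.20 × 4.124 = 400.9 minutes.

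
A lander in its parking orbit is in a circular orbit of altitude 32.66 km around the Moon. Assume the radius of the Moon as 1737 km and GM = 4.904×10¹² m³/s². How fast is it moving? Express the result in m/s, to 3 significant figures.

r = 1737 + 32.66 = 1769.7 km = 1.7697×10⁶ m.
For a circular orbit v = √(μ/r) = √(4.904×10¹² / 1.770×10⁶) = √(2.771×10⁶) = 1665 m/s.

v ≈ 1660 m/s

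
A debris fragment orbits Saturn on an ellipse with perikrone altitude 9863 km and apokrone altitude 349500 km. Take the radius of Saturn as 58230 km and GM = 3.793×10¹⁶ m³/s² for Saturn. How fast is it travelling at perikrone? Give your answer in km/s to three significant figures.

r_p = 58230 + 9863 = 68093 km = 6.8093×10⁷ m.
r_a = 58230 + 349500 = 407730 km = 4.0773×10⁸ m.
Semi-major axis a = (r_p + r_a)/2 = 2.3791×10⁵ km = 2.379×10⁸ m.
Vis-viva: v² = μ(2/r − 1/a) = 3.793×10¹⁶ × (2.937×10⁻⁸ − 4.203×10⁻⁹) = 9.546×10⁸ m²/s².
v = 30900 m/s = 30.90 km/s.

v ≈ 30.9 km/s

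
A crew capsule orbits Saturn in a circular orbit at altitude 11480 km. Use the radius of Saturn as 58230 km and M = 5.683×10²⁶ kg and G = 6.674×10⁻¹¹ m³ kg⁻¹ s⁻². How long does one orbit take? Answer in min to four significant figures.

μ = GM = 6.674×10⁻¹¹ × 5.683×10²⁶ = 3.793×10¹⁶ m³/s².
r = 58230 + 11480 = 69710 km = 6.9710×10⁷ m.
Kepler's third law: T = 2π√(r³/μ) = 2π√((6.971×10⁷)³ / 3.793×10¹⁶).
r³/μ = 8.931×10⁶ s², so T = 2π × 2.989×10³ = 1.878×10⁴ s.
Converting: 1.878×10⁴ s ÷ 60.00 = 313.0 min.

T ≈ 313.0 min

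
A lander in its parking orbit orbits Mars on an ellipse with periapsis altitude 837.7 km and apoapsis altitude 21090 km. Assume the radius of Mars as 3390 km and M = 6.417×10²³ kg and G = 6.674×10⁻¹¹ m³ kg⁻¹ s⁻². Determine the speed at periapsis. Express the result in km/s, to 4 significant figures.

μ = GM = 6.674×10⁻¹¹ × 6.417×10²³ = 4.283×10¹³ m³/s².
r_p = 3390 + 837.7 = 4227.7 km = 4.2277×10⁶ m.
r_a = 3390 + 21090 = 24480 km = 2.4480×10⁷ m.
Semi-major axis a = (r_p + r_a)/2 = 14354 km = 1.435×10⁷ m.
Vis-viva: v² = μ(2/r − 1/a) = 4.283×10¹³ × (4.731×10⁻⁷ − 6.967×10⁻⁸) = 1.728×10⁷ m²/s².
v = 4157 m/s = 4.157 km/s.

v ≈ 4.157 km/s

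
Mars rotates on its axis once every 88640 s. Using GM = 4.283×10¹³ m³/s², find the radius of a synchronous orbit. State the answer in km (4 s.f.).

r_sync ≈ 20430 km

A synchronous orbit has period T, so by Kepler's third law a = (μT²/4π²)^(1/3).
μT²/4π² = 4.283×10¹³ × (8.864×10⁴)² / 39.48 = 8.524×10²¹ m³.
a = 2.043×10⁷ m = 20428 km.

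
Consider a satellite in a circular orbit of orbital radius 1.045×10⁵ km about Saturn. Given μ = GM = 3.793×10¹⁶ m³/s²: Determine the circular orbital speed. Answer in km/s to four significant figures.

r = 1.045×10⁵ km = 1.045×10⁸ m.
For a circular orbit v = √(μ/r) = √(3.793×10¹⁶ / 1.045×10⁸) = √(3.630×10⁸) = 19050 m/s.
That is 19.05 km/s.

v ≈ 19.05 km/s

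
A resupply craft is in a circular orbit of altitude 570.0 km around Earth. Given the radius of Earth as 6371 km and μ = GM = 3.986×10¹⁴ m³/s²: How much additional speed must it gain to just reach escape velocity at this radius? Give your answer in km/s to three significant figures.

Δv ≈ 3.14 km/s

r = 6371 + 570.0 = 6941.0 km = 6.9410×10⁶ m.
Circular speed v_c = √(μ/r) = 7578 m/s.
Escape speed v_esc = √(2μ/r) = √2 × v_c = 10720 m/s.
Δv = v_esc − v_c = 3139 m/s = 3.139 km/s.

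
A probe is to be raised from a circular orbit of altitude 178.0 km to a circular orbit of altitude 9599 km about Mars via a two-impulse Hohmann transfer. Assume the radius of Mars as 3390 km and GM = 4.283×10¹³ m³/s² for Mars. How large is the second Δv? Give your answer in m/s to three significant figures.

r₁ = 3390 + 178.0 = 3568.0 km = 3.5680×10⁶ m.
r₂ = 3390 + 9599 = 12989 km = 1.2989×10⁷ m.
Transfer ellipse a_t = (r₁ + r₂)/2 = 8.278×10⁶ m.
At r₁: circular v_c1 = √(μ/r₁) = 3465 m/s; transfer-periapsis v_p = √[μ(2/r₁ − 1/a_t)] = 4340 m/s.
At r₂: circular v_c2 = √(μ/r₂) = 1816 m/s; transfer-apoapsis v_a = √[μ(2/r₂ − 1/a_t)] = 1192 m/s.
Δv₂ = v_c2 − v_a = 623.7 m/s.

Δv ≈ 624 m/s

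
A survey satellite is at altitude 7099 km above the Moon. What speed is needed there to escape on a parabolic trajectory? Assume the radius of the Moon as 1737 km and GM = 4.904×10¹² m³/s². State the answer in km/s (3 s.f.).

r = 1737 + 7099 = 8836.0 km = 8.8360×10⁶ m.
Escape speed v_esc = √(2μ/r) = √(2 × 4.904×10¹² / 8.836×10⁶) = √(1.110×10⁶) = 1054 m/s.
= 1.054 km/s.

v_esc ≈ 1.05 km/s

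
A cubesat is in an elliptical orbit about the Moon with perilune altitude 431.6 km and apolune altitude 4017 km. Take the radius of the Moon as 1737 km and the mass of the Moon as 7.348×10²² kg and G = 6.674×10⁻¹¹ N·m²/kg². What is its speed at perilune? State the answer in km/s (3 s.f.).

μ = GM = 6.674×10⁻¹¹ × 7.348×10²² = 4.904×10¹² m³/s².
r_p = 1737 + 431.6 = 2168.6 km = 2.1686×10⁶ m.
r_a = 1737 + 4017 = 5754.0 km = 5.7540×10⁶ m.
Semi-major axis a = (r_p + r_a)/2 = 3961.3 km = 3.961×10⁶ m.
Vis-viva: v² = μ(2/r − 1/a) = 4.904×10¹² × (9.223×10⁻⁷ − 2.524×10⁻⁷) = 3.285×10⁶ m²/s².
v = 1812 m/s = 1.812 km/s.

v ≈ 1.81 km/s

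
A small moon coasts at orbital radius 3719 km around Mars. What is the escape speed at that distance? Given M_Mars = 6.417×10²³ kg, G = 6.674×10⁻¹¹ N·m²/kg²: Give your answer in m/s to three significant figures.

v_esc ≈ 4800 m/s

μ = GM = 6.674×10⁻¹¹ × 6.417×10²³ = 4.283×10¹³ m³/s².
r = 3719 km = 3.719×10⁶ m.
Escape speed v_esc = √(2μ/r) = √(2 × 4.283×10¹³ / 3.719×10⁶) = √(2.303×10⁷) = 4799 m/s.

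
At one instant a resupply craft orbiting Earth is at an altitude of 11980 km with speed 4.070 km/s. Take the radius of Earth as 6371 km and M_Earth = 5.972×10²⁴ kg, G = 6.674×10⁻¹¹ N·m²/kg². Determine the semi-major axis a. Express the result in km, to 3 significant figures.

μ = GM = 6.674×10⁻¹¹ × 5.972×10²⁴ = 3.986×10¹⁴ m³/s².
r = 6371 + 11980 = 18351 km = 1.835×10⁷ m.
Specific orbital energy ε = v²/2 − μ/r = (4070)²/2 − 3.986×10¹⁴/1.835×10⁷ = -1.344×10⁷ J/kg.
Since ε = −μ/(2a), a = −μ/(2ε) = 1.483×10⁷ m = 14831 km.

a ≈ 14800 km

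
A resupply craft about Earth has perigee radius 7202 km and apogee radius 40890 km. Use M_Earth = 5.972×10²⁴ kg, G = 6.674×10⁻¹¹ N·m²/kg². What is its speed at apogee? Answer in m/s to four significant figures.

v ≈ 1709 m/s

μ = GM = 6.674×10⁻¹¹ × 5.972×10²⁴ = 3.986×10¹⁴ m³/s².
Semi-major axis a = (r_p + r_a)/2 = 24046 km = 2.405×10⁷ m.
Vis-viva: v² = μ(2/r − 1/a) = 3.986×10¹⁴ × (4.891×10⁻⁸ − 4.159×10⁻⁸) = 2.919×10⁶ m²/s².
v = 1709 m/s.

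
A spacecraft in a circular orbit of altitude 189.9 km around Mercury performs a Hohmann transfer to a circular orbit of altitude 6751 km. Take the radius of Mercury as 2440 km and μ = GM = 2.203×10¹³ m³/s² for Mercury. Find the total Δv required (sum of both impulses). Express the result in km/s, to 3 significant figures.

Δv_total ≈ 1.23 km/s

r₁ = 2440 + 189.9 = 2629.9 km = 2.6299×10⁶ m.
r₂ = 2440 + 6751 = 9191.0 km = 9.1910×10⁶ m.
Transfer ellipse a_t = (r₁ + r₂)/2 = 5.910×10⁶ m.
At r₁: circular v_c1 = √(μ/r₁) = 2894 m/s; transfer-periherm v_p = √[μ(2/r₁ − 1/a_t)] = 3609 m/s.
Δv₁ = v_p − v_c1 = 714.9 m/s.
At r₂: circular v_c2 = √(μ/r₂) = 1548 m/s; transfer-apoherm v_a = √[μ(2/r₂ − 1/a_t)] = 1033 m/s.
Δv₂ = v_c2 − v_a = 515.5 m/s.
Total Δv = Δv₁ + Δv₂ = 1230 m/s = 1.230 km/s.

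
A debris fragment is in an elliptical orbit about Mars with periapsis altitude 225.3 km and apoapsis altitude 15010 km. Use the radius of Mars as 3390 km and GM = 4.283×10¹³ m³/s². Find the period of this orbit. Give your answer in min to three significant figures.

T ≈ 584 min

r_p = 3390 + 225.3 = 3615.3 km = 3.6153×10⁶ m.
r_a = 3390 + 15010 = 18400 km = 1.8400×10⁷ m.
Semi-major axis a = (r_p + r_a)/2 = (3615.3 + 18400)/2 = 11008 km = 1.101×10⁷ m.
By Kepler's third law T = 2π√(a³/μ) = 2π × 5.580×10³ = 3.506×10⁴ s.
= 584.4 min.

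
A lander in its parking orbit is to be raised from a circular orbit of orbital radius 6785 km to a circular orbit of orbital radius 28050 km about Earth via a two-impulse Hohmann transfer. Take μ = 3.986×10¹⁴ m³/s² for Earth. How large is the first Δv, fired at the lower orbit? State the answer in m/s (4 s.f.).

r₁ = 6785 km = 6.785×10⁶ m.
r₂ = 28050 km = 2.805×10⁷ m.
Transfer ellipse a_t = (r₁ + r₂)/2 = 1.742×10⁷ m.
At r₁: circular v_c1 = √(μ/r₁) = 7665 m/s; transfer-perigee v_p = √[μ(2/r₁ − 1/a_t)] = 9727 m/s.
Δv₁ = v_p − v_c1 = 2062 m/s.

Δv ≈ 2062 m/s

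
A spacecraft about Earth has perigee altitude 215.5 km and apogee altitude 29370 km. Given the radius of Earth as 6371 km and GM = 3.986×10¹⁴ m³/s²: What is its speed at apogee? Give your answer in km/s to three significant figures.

v ≈ 1.86 km/s

r_p = 6371 + 215.5 = 6586.5 km = 6.5865×10⁶ m.
r_a = 6371 + 29370 = 35741 km = 3.5741×10⁷ m.
Semi-major axis a = (r_p + r_a)/2 = 21164 km = 2.116×10⁷ m.
Vis-viva: v² = μ(2/r − 1/a) = 3.986×10¹⁴ × (5.596×10⁻⁸ − 4.725×10⁻⁸) = 3.471×10⁶ m²/s².
v = 1863 m/s = 1.863 km/s.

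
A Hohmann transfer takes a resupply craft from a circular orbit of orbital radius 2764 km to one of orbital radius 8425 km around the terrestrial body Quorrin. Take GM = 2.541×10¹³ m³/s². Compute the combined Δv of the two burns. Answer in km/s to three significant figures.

Δv_total ≈ 1.20 km/s

r₁ = 2764 km = 2.764×10⁶ m.
r₂ = 8425 km = 8.425×10⁶ m.
Transfer ellipse a_t = (r₁ + r₂)/2 = 5.594×10⁶ m.
At r₁: circular v_c1 = √(μ/r₁) = 3032 m/s; transfer-periapsis v_p = √[μ(2/r₁ − 1/a_t)] = 3721 m/s.
Δv₁ = v_p − v_c1 = 688.8 m/s.
At r₂: circular v_c2 = √(μ/r₂) = 1737 m/s; transfer-apoapsis v_a = √[μ(2/r₂ − 1/a_t)] = 1221 m/s.
Δv₂ = v_c2 − v_a = 516.0 m/s.
Total Δv = Δv₁ + Δv₂ = 1205 m/s = 1.205 km/s.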